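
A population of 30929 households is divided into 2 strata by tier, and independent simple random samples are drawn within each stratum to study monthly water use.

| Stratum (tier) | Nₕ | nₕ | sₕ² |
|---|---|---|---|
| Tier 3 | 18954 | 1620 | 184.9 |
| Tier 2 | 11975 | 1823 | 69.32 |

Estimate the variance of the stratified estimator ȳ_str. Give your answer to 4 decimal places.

0.0440

Var(ȳ_str) = Σₕ Wₕ²(1 − fₕ)sₕ²/nₕ with Wₕ = Nₕ/N, N = 30929.
Tier 3: Wₕ = 0.61282292; term = 0.61282292²·(1 − 0.08547009)·184.9/1620 = 0.039200338.
Tier 2: Wₕ = 0.38717708; term = 0.38717708²·(1 − 0.15223382)·69.32/1823 = 0.0048324488.
Sum = 0.044032787.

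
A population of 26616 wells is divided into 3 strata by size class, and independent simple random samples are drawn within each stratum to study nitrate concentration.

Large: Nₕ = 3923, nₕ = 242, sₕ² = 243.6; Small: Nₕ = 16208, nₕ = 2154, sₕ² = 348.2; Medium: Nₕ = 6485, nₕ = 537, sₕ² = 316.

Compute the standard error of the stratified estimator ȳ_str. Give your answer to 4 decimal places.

0.3233

Var(ȳ_str) = Σₕ Wₕ²(1 − fₕ)sₕ²/nₕ with Wₕ = Nₕ/N, N = 26616.
Large: Wₕ = 0.14739255; term = 0.14739255²·(1 − 0.06168748)·243.6/242 = 0.020519202.
Small: Wₕ = 0.60895702; term = 0.60895702²·(1 − 0.13289733)·348.2/2154 = 0.051978874.
Medium: Wₕ = 0.24365044; term = 0.24365044²·(1 − 0.08280648)·316/537 = 0.032041155.
Sum = 0.10453923.
SE = √(0.10453923) = 0.3233.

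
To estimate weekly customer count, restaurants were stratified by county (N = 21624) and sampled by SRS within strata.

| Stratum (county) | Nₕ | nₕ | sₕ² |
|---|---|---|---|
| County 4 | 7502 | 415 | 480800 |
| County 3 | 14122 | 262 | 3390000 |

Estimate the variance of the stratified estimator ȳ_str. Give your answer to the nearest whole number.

Var(ȳ_str) = Σₕ Wₕ²(1 − fₕ)sₕ²/nₕ with Wₕ = Nₕ/N, N = 21624.
County 4: Wₕ = 0.34692934; term = 0.34692934²·(1 − 0.05531858)·480800/415 = 131.72973.
County 3: Wₕ = 0.65307066; term = 0.65307066²·(1 − 0.01855261)·3390000/262 = 5416.0888.
Sum = 5547.8185.

5548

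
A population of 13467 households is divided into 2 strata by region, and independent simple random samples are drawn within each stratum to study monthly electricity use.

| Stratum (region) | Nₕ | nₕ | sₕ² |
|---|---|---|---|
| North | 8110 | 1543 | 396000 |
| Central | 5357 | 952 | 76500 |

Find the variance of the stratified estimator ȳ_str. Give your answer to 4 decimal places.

Var(ȳ_str) = Σₕ Wₕ²(1 − fₕ)sₕ²/nₕ with Wₕ = Nₕ/N, N = 13467.
North: Wₕ = 0.60221282; term = 0.60221282²·(1 − 0.19025894)·396000/1543 = 75.36599.
Central: Wₕ = 0.39778718; term = 0.39778718²·(1 − 0.17771141)·76500/952 = 10.455633.
Sum = 85.821623.

85.8216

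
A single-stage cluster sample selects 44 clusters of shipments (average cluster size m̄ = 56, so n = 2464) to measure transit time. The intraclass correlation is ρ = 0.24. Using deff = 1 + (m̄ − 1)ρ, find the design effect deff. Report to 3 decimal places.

deff = 1 + (56 − 1)·0.24 = 1 + 13.2 = 14.2.

14.200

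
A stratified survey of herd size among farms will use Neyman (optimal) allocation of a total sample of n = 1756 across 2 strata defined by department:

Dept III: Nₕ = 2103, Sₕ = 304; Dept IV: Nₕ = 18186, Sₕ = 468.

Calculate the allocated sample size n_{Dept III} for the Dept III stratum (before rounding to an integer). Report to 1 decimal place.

Neyman allocation: nₕ = n·NₕSₕ / Σⱼ NⱼSⱼ.
Σ NⱼSⱼ = 2103·304 + 18186·468 = 9.15036 × 10^6.
n_{Dept III} = 1756·2103·304 / (9.15036 × 10^6) = 122.7.

122.7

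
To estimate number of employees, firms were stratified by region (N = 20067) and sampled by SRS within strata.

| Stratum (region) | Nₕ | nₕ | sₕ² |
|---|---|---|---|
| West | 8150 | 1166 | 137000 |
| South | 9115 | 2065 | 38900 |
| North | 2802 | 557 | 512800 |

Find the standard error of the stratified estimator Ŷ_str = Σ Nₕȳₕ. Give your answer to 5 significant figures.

117000

Var(Ŷ_str) = Σₕ Nₕ²(1 − fₕ)sₕ²/nₕ.
West: 8150²·(1 − 1166/8150)·137000/1166 = 6.6878089 × 10^9.
South: 9115²·(1 − 2065/9115)·38900/2065 = 1.2105294 × 10^9.
North: 2802²·(1 − 557/2802)·512800/557 = 5.7913165 × 10^9.
Sum = 1.3689655 × 10^10.
SE = √(1.3689655 × 10^10) = 117000.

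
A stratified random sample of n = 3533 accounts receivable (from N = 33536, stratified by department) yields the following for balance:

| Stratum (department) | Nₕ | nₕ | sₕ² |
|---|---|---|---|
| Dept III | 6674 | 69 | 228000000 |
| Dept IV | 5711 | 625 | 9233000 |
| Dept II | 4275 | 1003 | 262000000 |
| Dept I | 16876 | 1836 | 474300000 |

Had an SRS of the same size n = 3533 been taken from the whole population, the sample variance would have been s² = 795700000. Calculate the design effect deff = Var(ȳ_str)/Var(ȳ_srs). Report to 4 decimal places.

0.9501

Var(ȳ_str) = Σ Wₕ²(1−fₕ)sₕ²/nₕ with Wₕ = Nₕ/33536:
  Dept III: (6674/33536)²·(1−69/6674)·228000000/69 = 129515.65
  Dept IV: (5711/33536)²·(1−625/5711)·9233000/625 = 381.53011
  Dept II: (4275/33536)²·(1−1003/4275)·262000000/1003 = 3248.832
  Dept I: (16876/33536)²·(1−1836/16876)·474300000/1836 = 58300.903
  → Var(ȳ_str) = 191446.92.
Var(ȳ_srs) = (1 − 3533/33536)·795700000/3533 = 201492.62.
deff = 191446.92 / 201492.62 = 0.9501.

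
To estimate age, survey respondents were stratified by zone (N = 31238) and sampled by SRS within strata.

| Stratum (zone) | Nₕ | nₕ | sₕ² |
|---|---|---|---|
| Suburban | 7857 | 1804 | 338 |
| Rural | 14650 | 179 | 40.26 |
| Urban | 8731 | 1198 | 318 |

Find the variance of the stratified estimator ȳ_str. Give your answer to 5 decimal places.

0.07589

Var(ȳ_str) = Σₕ Wₕ²(1 − fₕ)sₕ²/nₕ with Wₕ = Nₕ/N, N = 31238.
Suburban: Wₕ = 0.25152058; term = 0.25152058²·(1 − 0.22960417)·338/1804 = 0.0091314796.
Rural: Wₕ = 0.46898009; term = 0.46898009²·(1 − 0.01221843)·40.26/179 = 0.048864163.
Urban: Wₕ = 0.27949933; term = 0.27949933²·(1 − 0.13721223)·318/1198 = 0.017891049.
Sum = 0.075886692.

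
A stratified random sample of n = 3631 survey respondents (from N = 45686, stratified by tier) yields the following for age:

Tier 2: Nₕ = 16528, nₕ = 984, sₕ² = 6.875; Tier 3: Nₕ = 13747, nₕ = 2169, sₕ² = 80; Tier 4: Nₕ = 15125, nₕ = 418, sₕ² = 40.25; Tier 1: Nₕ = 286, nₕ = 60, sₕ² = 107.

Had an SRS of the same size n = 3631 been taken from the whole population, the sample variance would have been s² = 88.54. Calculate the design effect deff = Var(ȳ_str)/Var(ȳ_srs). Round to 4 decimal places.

0.6233

Var(ȳ_str) = Σ Wₕ²(1−fₕ)sₕ²/nₕ with Wₕ = Nₕ/45686:
  Tier 2: (16528/45686)²·(1−984/16528)·6.875/984 = 8.5999203 × 10^-4
  Tier 3: (13747/45686)²·(1−2169/13747)·80/2169 = 0.0028125849
  Tier 4: (15125/45686)²·(1−418/15125)·40.25/418 = 0.010262255
  Tier 1: (286/45686)²·(1−60/286)·107/60 = 5.5225636 × 10^-5
  → Var(ȳ_str) = 0.013990058.
Var(ȳ_srs) = (1 − 3631/45686)·88.54/3631 = 0.022446455.
deff = 0.013990058 / 0.022446455 = 0.6233.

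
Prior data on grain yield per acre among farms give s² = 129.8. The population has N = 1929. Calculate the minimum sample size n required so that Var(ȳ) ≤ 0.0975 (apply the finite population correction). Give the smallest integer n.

788

Without fpc, n₀ = s²/D = 129.8/0.0975 = 1331.2821.
With fpc, (1 − n/N)·s²/n ≤ D requires n ≥ n₀/(1 + n₀/N) = 1331.2821/(1 + 1331.2821/1929) = 787.6751.
Rounding up, n = 788.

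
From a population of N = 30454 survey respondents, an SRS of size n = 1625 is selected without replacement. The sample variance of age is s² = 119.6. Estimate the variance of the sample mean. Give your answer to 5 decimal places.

0.06967

Under SRS without replacement, Var(ȳ) = (1 − f)·s²/n with f = n/N = 1625/30454 = 0.05335916.
Var(ȳ) = (1 − 0.05335916)·119.6/1625 = 0.94664084·0.0736 = 0.069672765.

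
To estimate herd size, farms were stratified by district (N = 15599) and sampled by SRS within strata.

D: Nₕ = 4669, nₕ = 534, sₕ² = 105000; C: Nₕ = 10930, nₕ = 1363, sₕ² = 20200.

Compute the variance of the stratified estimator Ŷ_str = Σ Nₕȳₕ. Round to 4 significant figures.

5.346 × 10^9

Var(Ŷ_str) = Σₕ Nₕ²(1 − fₕ)sₕ²/nₕ.
D: 4669²·(1 − 534/4669)·105000/534 = 3.7961855 × 10^9.
C: 10930²·(1 − 1363/10930)·20200/1363 = 1.5497136 × 10^9.
Sum = 5.3458991 × 10^9.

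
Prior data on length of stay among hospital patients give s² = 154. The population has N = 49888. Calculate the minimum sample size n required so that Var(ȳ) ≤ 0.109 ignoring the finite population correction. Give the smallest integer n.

Without fpc, n₀ = s²/D = 154/0.109 = 1412.8440.
Rounding up, n = 1413.

1413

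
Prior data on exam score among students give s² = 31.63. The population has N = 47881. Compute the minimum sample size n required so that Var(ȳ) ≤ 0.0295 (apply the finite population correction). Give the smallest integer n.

Without fpc, n₀ = s²/D = 31.63/0.0295 = 1072.2034.
With fpc, (1 − n/N)·s²/n ≤ D requires n ≥ n₀/(1 + n₀/N) = 1072.2034/(1 + 1072.2034/47881) = 1048.7193.
Rounding up, n = 1049.

1049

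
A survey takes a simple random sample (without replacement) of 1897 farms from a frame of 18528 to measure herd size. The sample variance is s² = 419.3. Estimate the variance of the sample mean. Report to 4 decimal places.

Under SRS without replacement, Var(ȳ) = (1 − f)·s²/n with f = n/N = 1897/18528 = 0.10238558.
Var(ȳ) = (1 − 0.10238558)·419.3/1897 = 0.89761442·0.22103321 = 0.1984026.

0.1984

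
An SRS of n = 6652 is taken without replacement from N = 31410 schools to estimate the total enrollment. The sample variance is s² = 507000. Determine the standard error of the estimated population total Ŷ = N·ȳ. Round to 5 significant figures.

Var(Ŷ) = N²·Var(ȳ) = N²·(1 − n/N)·s²/n.
f = 6652/31410 = 0.21177969; Var(ȳ) = 0.78822031·507000/6652 = 60.076323.
Var(Ŷ) = 31410² · 60.076323 = 5.9270585 × 10^10.
SE(Ŷ) = √(5.9270585 × 10^10) = 243460.

243460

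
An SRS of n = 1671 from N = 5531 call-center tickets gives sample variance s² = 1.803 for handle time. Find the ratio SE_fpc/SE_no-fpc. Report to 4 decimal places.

f = n/N = 1671/5531 = 0.30211535.
SE_no-fpc = √(s²/n) = 0.032848053; SE_fpc = √((1−f)s²/n) = 0.027441097.
Ratio = √(1−f) = 0.83539491.

0.8354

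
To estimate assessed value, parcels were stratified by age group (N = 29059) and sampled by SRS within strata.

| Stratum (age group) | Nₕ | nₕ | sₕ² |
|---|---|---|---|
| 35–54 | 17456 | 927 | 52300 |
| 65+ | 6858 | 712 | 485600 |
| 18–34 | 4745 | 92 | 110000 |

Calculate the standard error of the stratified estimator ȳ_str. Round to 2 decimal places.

9.20

Var(ȳ_str) = Σₕ Wₕ²(1 − fₕ)sₕ²/nₕ with Wₕ = Nₕ/N, N = 29059.
35–54: Wₕ = 0.60070890; term = 0.60070890²·(1 − 0.05310495)·52300/927 = 19.277554.
65+: Wₕ = 0.23600262; term = 0.23600262²·(1 − 0.10382036)·485600/712 = 34.042966.
18–34: Wₕ = 0.16328848; term = 0.16328848²·(1 − 0.01938883)·110000/92 = 31.261715.
Sum = 84.582235.
SE = √(84.582235) = 9.20.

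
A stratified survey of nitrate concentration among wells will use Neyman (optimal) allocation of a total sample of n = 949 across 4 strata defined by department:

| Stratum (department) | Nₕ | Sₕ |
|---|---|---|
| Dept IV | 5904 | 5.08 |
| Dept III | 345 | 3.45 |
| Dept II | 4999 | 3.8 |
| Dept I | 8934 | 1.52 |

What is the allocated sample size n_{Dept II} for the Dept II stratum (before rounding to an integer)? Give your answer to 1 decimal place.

282.7

Neyman allocation: nₕ = n·NₕSₕ / Σⱼ NⱼSⱼ.
Σ NⱼSⱼ = 5904·5.08 + 345·3.45 + 4999·3.8 + 8934·1.52 = 63758.45.
n_{Dept II} = 949·4999·3.8 / 63758.45 = 282.7.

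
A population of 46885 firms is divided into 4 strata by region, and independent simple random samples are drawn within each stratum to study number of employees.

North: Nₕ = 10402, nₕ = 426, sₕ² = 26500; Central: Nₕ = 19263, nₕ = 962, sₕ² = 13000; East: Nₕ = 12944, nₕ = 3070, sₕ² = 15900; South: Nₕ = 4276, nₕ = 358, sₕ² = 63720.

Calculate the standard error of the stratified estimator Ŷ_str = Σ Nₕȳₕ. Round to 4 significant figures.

121900

Var(Ŷ_str) = Σₕ Nₕ²(1 − fₕ)sₕ²/nₕ.
North: 10402²·(1 − 426/10402)·26500/426 = 6.455198 × 10^9.
Central: 19263²·(1 − 962/19263)·13000/962 = 4.7639481 × 10^9.
East: 12944²·(1 − 3070/12944)·15900/3070 = 6.6194267 × 10^8.
South: 4276²·(1 − 358/4276)·63720/358 = 2.9819123 × 10^9.
Sum = 1.4863001 × 10^10.
SE = √(1.4863001 × 10^10) = 121900.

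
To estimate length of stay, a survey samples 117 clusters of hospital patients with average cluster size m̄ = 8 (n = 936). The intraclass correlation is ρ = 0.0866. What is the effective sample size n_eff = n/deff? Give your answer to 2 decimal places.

582.74

deff = 1 + (8 − 1)·0.0866 = 1 + 0.6062 = 1.6062.
n_eff = 936 / 1.6062 = 582.74.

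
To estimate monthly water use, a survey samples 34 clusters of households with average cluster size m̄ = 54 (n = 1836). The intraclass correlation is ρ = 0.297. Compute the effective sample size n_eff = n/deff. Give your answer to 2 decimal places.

deff = 1 + (54 − 1)·0.297 = 1 + 15.741 = 16.741.
n_eff = 1836 / 16.741 = 109.67.

109.67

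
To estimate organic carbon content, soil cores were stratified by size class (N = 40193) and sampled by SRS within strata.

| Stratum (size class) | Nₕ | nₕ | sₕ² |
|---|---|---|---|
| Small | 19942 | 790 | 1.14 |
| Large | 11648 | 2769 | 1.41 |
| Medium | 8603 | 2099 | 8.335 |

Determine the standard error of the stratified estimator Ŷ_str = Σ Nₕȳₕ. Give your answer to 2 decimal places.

908.84

Var(Ŷ_str) = Σₕ Nₕ²(1 − fₕ)sₕ²/nₕ.
Small: 19942²·(1 − 790/19942)·1.14/790 = 551138.32.
Large: 11648²·(1 − 2769/11648)·1.41/2769 = 52663.725.
Medium: 8603²·(1 − 2099/8603)·8.335/2099 = 222189.55.
Sum = 825991.6.
SE = √(825991.6) = 908.84.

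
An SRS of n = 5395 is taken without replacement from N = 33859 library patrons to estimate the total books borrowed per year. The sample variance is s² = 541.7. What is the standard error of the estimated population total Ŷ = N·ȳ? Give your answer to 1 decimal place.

Var(Ŷ) = N²·Var(ȳ) = N²·(1 − n/N)·s²/n.
f = 5395/33859 = 0.15933725; Var(ȳ) = 0.84066275·541.7/5395 = 0.084409084.
Var(Ŷ) = 33859² · 0.084409084 = 9.6769265 × 10^7.
SE(Ŷ) = √(9.6769265 × 10^7) = 9837.1.

9837.1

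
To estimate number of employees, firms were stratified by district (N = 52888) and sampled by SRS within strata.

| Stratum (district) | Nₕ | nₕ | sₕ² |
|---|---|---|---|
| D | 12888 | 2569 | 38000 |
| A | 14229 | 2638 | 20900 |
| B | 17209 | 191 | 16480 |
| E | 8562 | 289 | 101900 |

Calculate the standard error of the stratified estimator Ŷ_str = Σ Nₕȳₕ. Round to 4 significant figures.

Var(Ŷ_str) = Σₕ Nₕ²(1 − fₕ)sₕ²/nₕ.
D: 12888²·(1 − 2569/12888)·38000/2569 = 1.9671733 × 10^9.
A: 14229²·(1 − 2638/14229)·20900/2638 = 1.3066726 × 10^9.
B: 17209²·(1 − 191/17209)·16480/191 = 2.5268996 × 10^10.
E: 8562²·(1 − 289/8562)·101900/289 = 2.4975523 × 10^10.
Sum = 5.3518365 × 10^10.
SE = √(5.3518365 × 10^10) = 231300.

231300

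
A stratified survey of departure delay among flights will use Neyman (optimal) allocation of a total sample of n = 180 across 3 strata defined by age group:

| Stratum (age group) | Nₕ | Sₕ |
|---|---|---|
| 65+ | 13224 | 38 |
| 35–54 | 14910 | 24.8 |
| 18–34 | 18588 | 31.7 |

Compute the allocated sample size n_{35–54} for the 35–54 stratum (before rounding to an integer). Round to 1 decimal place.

Neyman allocation: nₕ = n·NₕSₕ / Σⱼ NⱼSⱼ.
Σ NⱼSⱼ = 13224·38 + 14910·24.8 + 18588·31.7 = 1.4615196 × 10^6.
n_{35–54} = 180·14910·24.8 / (1.4615196 × 10^6) = 45.5.

45.5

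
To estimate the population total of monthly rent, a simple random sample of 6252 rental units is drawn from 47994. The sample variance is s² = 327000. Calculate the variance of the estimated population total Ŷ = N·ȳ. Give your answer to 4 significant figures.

1.048 × 10^11

Var(Ŷ) = N²·Var(ȳ) = N²·(1 − n/N)·s²/n.
f = 6252/47994 = 0.13026628; Var(ȳ) = 0.86973372·327000/6252 = 45.489911.
Var(Ŷ) = 47994² · 45.489911 = 1.0478255 × 10^11.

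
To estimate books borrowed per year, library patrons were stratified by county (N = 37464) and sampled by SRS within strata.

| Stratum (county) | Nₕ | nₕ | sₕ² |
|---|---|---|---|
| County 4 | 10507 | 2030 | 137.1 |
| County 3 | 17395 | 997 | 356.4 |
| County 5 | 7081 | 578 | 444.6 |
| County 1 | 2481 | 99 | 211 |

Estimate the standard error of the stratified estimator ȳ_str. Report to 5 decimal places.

Var(ȳ_str) = Σₕ Wₕ²(1 − fₕ)sₕ²/nₕ with Wₕ = Nₕ/N, N = 37464.
County 4: Wₕ = 0.28045590; term = 0.28045590²·(1 − 0.19320453)·137.1/2030 = 0.0042858211.
County 3: Wₕ = 0.46431241; term = 0.46431241²·(1 − 0.05731532)·356.4/997 = 0.072648987.
County 5: Wₕ = 0.18900811; term = 0.18900811²·(1 − 0.08162689)·444.6/578 = 0.025236067.
County 1: Wₕ = 0.06622357; term = 0.06622357²·(1 − 0.03990326)·211/99 = 0.0089740295.
Sum = 0.1111449.
SE = √(0.1111449) = 0.33338.

0.33338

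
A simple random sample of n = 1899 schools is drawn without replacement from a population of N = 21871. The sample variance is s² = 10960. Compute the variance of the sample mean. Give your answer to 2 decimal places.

Under SRS without replacement, Var(ȳ) = (1 − f)·s²/n with f = n/N = 1899/21871 = 0.08682731.
Var(ȳ) = (1 − 0.08682731)·10960/1899 = 0.91317269·5.7714587 = 5.2703385.

5.27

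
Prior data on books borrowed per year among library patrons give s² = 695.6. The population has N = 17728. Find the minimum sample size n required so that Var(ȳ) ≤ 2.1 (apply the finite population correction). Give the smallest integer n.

326

Without fpc, n₀ = s²/D = 695.6/2.1 = 331.2381.
With fpc, (1 − n/N)·s²/n ≤ D requires n ≥ n₀/(1 + n₀/N) = 331.2381/(1 + 331.2381/17728) = 325.1626.
Rounding up, n = 326.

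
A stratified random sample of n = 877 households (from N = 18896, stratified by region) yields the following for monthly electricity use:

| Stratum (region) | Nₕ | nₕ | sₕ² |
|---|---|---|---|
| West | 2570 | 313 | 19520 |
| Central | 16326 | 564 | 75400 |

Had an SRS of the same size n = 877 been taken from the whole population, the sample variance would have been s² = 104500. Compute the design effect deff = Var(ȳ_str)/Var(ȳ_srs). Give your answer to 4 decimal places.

0.8569

Var(ȳ_str) = Σ Wₕ²(1−fₕ)sₕ²/nₕ with Wₕ = Nₕ/18896:
  West: (2570/18896)²·(1−313/2570)·19520/313 = 1.0131189
  Central: (16326/18896)²·(1−564/16326)·75400/564 = 96.348198
  → Var(ȳ_str) = 97.361317.
Var(ȳ_srs) = (1 − 877/18896)·104500/877 = 113.62594.
deff = 97.361317 / 113.62594 = 0.8569.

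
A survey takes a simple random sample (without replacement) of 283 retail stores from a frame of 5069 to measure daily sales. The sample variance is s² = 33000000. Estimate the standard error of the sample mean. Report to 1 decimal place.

Under SRS without replacement, Var(ȳ) = (1 − f)·s²/n with f = n/N = 283/5069 = 0.05582955.
Var(ȳ) = (1 − 0.05582955)·33000000/283 = 0.94417045·116607.77 = 110097.61.
SE(ȳ) = √(110097.61) = 331.8.

331.8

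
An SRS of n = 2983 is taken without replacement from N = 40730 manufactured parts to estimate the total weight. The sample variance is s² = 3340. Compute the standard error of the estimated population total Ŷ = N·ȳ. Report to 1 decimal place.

Var(Ŷ) = N²·Var(ȳ) = N²·(1 − n/N)·s²/n.
f = 2983/40730 = 0.07323840; Var(ȳ) = 0.92676160·3340/2983 = 1.0376747.
Var(Ŷ) = 40730² · 1.0376747 = 1.7214327 × 10^9.
SE(Ŷ) = √(1.7214327 × 10^9) = 41490.2.

41490.2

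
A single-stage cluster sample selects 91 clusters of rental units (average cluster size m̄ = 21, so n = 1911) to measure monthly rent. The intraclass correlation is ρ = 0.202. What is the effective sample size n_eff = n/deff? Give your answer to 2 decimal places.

deff = 1 + (21 − 1)·0.202 = 1 + 4.04 = 5.04.
n_eff = 1911 / 5.04 = 379.17.

379.17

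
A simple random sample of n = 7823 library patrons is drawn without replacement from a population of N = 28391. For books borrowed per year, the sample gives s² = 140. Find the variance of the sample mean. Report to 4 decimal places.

0.0130

Under SRS without replacement, Var(ȳ) = (1 − f)·s²/n with f = n/N = 7823/28391 = 0.27554507.
Var(ȳ) = (1 − 0.27554507)·140/7823 = 0.72445493·0.017895948 = 0.012964808.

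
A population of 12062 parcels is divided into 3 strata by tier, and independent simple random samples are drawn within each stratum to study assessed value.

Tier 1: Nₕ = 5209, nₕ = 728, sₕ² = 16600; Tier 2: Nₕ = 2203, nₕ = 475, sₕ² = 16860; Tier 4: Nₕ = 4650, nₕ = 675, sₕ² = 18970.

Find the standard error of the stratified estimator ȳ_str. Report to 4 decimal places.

Var(ȳ_str) = Σₕ Wₕ²(1 − fₕ)sₕ²/nₕ with Wₕ = Nₕ/N, N = 12062.
Tier 1: Wₕ = 0.43185210; term = 0.43185210²·(1 − 0.13975811)·16600/728 = 3.6581993.
Tier 2: Wₕ = 0.18263969; term = 0.18263969²·(1 − 0.21561507)·16860/475 = 0.92871733.
Tier 4: Wₕ = 0.38550821; term = 0.38550821²·(1 − 0.14516129)·18970/675 = 3.5703846.
Sum = 8.1573012.
SE = √(8.1573012) = 2.8561.

2.8561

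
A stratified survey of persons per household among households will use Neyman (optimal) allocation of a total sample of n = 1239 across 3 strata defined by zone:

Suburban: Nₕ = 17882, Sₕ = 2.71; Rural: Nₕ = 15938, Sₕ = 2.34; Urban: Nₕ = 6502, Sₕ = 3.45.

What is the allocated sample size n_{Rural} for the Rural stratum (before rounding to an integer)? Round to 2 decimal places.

Neyman allocation: nₕ = n·NₕSₕ / Σⱼ NⱼSⱼ.
Σ NⱼSⱼ = 17882·2.71 + 15938·2.34 + 6502·3.45 = 108187.04.
n_{Rural} = 1239·15938·2.34 / 108187.04 = 427.12.

427.12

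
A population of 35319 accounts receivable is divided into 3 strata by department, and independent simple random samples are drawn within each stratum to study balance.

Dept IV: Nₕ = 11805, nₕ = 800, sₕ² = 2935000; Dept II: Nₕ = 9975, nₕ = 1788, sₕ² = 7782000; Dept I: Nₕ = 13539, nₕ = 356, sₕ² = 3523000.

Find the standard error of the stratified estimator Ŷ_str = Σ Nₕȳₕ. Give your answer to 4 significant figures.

1.612 × 10^6

Var(Ŷ_str) = Σₕ Nₕ²(1 − fₕ)sₕ²/nₕ.
Dept IV: 11805²·(1 − 800/11805)·2935000/800 = 4.7662208 × 10^11.
Dept II: 9975²·(1 − 1788/9975)·7782000/1788 = 3.55436 × 10^11.
Dept I: 13539²·(1 − 356/13539)·3523000/356 = 1.766296 × 10^12.
Sum = 2.5983541 × 10^12.
SE = √(2.5983541 × 10^12) = 1.612 × 10^6.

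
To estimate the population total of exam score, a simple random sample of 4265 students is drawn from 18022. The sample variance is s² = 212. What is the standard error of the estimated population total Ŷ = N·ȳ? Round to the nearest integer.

Var(Ŷ) = N²·Var(ȳ) = N²·(1 − n/N)·s²/n.
f = 4265/18022 = 0.23665520; Var(ȳ) = 0.76334480·212/4265 = 0.037943516.
Var(Ŷ) = 18022² · 0.037943516 = 1.2323769 × 10^7.
SE(Ŷ) = √(1.2323769 × 10^7) = 3511.

3511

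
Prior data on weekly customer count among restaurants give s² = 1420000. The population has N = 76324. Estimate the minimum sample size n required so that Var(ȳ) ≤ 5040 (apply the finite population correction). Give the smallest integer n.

281

Without fpc, n₀ = s²/D = 1420000/5040 = 281.7460.
With fpc, (1 − n/N)·s²/n ≤ D requires n ≥ n₀/(1 + n₀/N) = 281.7460/(1 + 281.7460/76324) = 280.7098.
Rounding up, n = 281.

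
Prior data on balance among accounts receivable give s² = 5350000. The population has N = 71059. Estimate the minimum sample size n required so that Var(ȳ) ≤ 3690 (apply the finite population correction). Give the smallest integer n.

Without fpc, n₀ = s²/D = 5350000/3690 = 1449.8645.
With fpc, (1 − n/N)·s²/n ≤ D requires n ≥ n₀/(1 + n₀/N) = 1449.8645/(1 + 1449.8645/71059) = 1420.8735.
Rounding up, n = 1421.

1421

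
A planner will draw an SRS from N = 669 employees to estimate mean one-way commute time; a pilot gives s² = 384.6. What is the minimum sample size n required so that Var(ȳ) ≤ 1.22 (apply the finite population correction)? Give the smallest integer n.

215

Without fpc, n₀ = s²/D = 384.6/1.22 = 315.2459.
With fpc, (1 − n/N)·s²/n ≤ D requires n ≥ n₀/(1 + n₀/N) = 315.2459/(1 + 315.2459/669) = 214.2752.
Rounding up, n = 215.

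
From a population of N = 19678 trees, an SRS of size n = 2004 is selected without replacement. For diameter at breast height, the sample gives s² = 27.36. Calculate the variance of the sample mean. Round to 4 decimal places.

Under SRS without replacement, Var(ȳ) = (1 − f)·s²/n with f = n/N = 2004/19678 = 0.10183962.
Var(ȳ) = (1 − 0.10183962)·27.36/2004 = 0.89816038·0.013652695 = 0.012262309.

0.0123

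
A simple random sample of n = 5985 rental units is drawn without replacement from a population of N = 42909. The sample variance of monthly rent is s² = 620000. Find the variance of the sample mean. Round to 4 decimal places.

89.1431

Under SRS without replacement, Var(ȳ) = (1 − f)·s²/n with f = n/N = 5985/42909 = 0.13948123.
Var(ȳ) = (1 − 0.13948123)·620000/5985 = 0.86051877·103.59231 = 89.143131.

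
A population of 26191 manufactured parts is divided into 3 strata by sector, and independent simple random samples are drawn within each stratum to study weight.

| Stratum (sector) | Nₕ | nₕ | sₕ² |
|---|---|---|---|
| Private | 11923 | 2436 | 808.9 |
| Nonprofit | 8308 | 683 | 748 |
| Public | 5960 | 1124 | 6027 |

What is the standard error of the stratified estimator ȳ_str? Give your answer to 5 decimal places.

0.61741

Var(ȳ_str) = Σₕ Wₕ²(1 − fₕ)sₕ²/nₕ with Wₕ = Nₕ/N, N = 26191.
Private: Wₕ = 0.45523271; term = 0.45523271²·(1 − 0.20431100)·808.9/2436 = 0.054755511.
Nonprofit: Wₕ = 0.31720820; term = 0.31720820²·(1 − 0.08220992)·748/683 = 0.1011377.
Public: Wₕ = 0.22755909; term = 0.22755909²·(1 − 0.18859060)·6027/1124 = 0.22530108.
Sum = 0.38119429.
SE = √(0.38119429) = 0.61741.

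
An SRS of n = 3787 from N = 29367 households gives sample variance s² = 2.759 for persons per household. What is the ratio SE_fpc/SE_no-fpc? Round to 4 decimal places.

0.9333

f = n/N = 3787/29367 = 0.12895427.
SE_no-fpc = √(s²/n) = 0.026991573; SE_fpc = √((1−f)s²/n) = 0.02519119.
Ratio = √(1−f) = 0.93329831.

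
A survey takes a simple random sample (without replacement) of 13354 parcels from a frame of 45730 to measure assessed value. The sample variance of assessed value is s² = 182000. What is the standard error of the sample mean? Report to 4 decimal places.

3.1063

Under SRS without replacement, Var(ȳ) = (1 − f)·s²/n with f = n/N = 13354/45730 = 0.29201837.
Var(ȳ) = (1 − 0.29201837)·182000/13354 = 0.70798163·13.628875 = 9.6489933.
SE(ȳ) = √(9.6489933) = 3.1063.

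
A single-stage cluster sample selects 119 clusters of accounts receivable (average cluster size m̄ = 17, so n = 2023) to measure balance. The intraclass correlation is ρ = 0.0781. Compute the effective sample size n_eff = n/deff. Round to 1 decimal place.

deff = 1 + (17 − 1)·0.0781 = 1 + 1.2496 = 2.2496.
n_eff = 2023 / 2.2496 = 899.3.

899.3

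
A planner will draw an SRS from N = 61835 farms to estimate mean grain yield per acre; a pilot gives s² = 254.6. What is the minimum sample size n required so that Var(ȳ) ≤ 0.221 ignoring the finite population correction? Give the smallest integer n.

Without fpc, n₀ = s²/D = 254.6/0.221 = 1152.0362.
Rounding up, n = 1153.

1153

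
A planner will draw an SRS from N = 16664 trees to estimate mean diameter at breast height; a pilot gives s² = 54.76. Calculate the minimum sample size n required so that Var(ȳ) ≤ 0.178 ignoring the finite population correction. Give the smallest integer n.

Without fpc, n₀ = s²/D = 54.76/0.178 = 307.6404.
Rounding up, n = 308.

308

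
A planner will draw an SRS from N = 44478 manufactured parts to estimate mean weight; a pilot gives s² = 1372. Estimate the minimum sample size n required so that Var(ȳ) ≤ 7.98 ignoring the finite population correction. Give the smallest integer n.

172

Without fpc, n₀ = s²/D = 1372/7.98 = 171.9298.
Rounding up, n = 172.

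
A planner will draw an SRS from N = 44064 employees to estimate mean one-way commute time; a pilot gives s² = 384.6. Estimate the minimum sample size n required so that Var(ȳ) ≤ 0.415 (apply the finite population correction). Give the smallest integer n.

908

Without fpc, n₀ = s²/D = 384.6/0.415 = 926.7470.
With fpc, (1 − n/N)·s²/n ≤ D requires n ≥ n₀/(1 + n₀/N) = 926.7470/(1 + 926.7470/44064) = 907.6573.
Rounding up, n = 908.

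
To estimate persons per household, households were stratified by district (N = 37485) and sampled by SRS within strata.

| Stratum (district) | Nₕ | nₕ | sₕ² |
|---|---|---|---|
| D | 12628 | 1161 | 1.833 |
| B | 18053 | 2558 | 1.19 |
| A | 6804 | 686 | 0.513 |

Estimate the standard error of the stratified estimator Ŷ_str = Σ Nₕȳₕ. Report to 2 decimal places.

Var(Ŷ_str) = Σₕ Nₕ²(1 − fₕ)sₕ²/nₕ.
D: 12628²·(1 − 1161/12628)·1.833/1161 = 228620.22.
B: 18053²·(1 − 2558/18053)·1.19/2558 = 130132.98.
A: 6804²·(1 − 686/6804)·0.513/686 = 31129.133.
Sum = 389882.33.
SE = √(389882.33) = 624.41.

624.41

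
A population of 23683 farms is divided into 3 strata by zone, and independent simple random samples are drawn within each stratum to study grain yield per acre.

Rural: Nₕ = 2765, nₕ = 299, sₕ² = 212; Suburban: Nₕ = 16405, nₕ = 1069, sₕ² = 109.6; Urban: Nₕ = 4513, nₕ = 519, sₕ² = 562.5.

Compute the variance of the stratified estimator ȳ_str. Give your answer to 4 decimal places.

0.0894

Var(ȳ_str) = Σₕ Wₕ²(1 − fₕ)sₕ²/nₕ with Wₕ = Nₕ/N, N = 23683.
Rural: Wₕ = 0.11675041; term = 0.11675041²·(1 − 0.10813743)·212/299 = 0.0086194479.
Suburban: Wₕ = 0.69269096; term = 0.69269096²·(1 − 0.06516306)·109.6/1069 = 0.045988342.
Urban: Wₕ = 0.19055863; term = 0.19055863²·(1 − 0.11500111)·562.5/519 = 0.034830133.
Sum = 0.089437923.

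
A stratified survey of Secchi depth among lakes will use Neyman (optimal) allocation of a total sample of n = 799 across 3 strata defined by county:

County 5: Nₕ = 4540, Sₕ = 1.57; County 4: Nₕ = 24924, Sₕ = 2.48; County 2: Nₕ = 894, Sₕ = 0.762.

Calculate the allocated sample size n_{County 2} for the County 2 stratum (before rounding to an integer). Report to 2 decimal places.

7.82

Neyman allocation: nₕ = n·NₕSₕ / Σⱼ NⱼSⱼ.
Σ NⱼSⱼ = 4540·1.57 + 24924·2.48 + 894·0.762 = 69620.548.
n_{County 2} = 799·894·0.762 / 69620.548 = 7.82.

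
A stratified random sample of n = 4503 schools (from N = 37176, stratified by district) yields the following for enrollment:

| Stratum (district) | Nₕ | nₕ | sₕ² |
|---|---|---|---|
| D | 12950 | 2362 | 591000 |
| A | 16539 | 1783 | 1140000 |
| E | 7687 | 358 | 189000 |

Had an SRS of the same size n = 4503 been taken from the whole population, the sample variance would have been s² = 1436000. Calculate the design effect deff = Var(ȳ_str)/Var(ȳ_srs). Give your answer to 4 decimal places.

Var(ȳ_str) = Σ Wₕ²(1−fₕ)sₕ²/nₕ with Wₕ = Nₕ/37176:
  D: (12950/37176)²·(1−2362/12950)·591000/2362 = 24.823669
  A: (16539/37176)²·(1−1783/16539)·1140000/1783 = 112.90316
  E: (7687/37176)²·(1−358/7687)·189000/358 = 21.520634
  → Var(ȳ_str) = 159.24746.
Var(ȳ_srs) = (1 − 4503/37176)·1436000/4503 = 280.27144.
deff = 159.24746 / 280.27144 = 0.5682.

0.5682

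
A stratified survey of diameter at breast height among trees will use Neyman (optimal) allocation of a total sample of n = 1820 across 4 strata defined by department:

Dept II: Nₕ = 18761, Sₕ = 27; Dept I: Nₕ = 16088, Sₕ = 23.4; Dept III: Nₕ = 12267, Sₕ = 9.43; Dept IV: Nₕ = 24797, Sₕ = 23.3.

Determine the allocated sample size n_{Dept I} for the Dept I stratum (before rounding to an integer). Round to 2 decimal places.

Neyman allocation: nₕ = n·NₕSₕ / Σⱼ NⱼSⱼ.
Σ NⱼSⱼ = 18761·27 + 16088·23.4 + 12267·9.43 + 24797·23.3 = 1.5764541 × 10^6.
n_{Dept I} = 1820·16088·23.4 / (1.5764541 × 10^6) = 434.62.

434.62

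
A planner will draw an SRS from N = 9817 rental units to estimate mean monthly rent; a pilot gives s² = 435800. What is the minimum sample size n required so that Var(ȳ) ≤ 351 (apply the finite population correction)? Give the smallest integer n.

1103

Without fpc, n₀ = s²/D = 435800/351 = 1241.5954.
With fpc, (1 − n/N)·s²/n ≤ D requires n ≥ n₀/(1 + n₀/N) = 1241.5954/(1 + 1241.5954/9817) = 1102.1962.
Rounding up, n = 1103.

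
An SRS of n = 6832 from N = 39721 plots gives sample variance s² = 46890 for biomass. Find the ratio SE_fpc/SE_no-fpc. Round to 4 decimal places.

f = n/N = 6832/39721 = 0.17199970.
SE_no-fpc = √(s²/n) = 2.6197882; SE_fpc = √((1−f)s²/n) = 2.3838638.
Ratio = √(1−f) = 0.90994522.

0.9099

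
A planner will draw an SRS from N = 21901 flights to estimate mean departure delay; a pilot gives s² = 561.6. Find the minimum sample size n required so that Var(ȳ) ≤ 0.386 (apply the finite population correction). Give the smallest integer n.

1365

Without fpc, n₀ = s²/D = 561.6/0.386 = 1454.9223.
With fpc, (1 − n/N)·s²/n ≤ D requires n ≥ n₀/(1 + n₀/N) = 1454.9223/(1 + 1454.9223/21901) = 1364.2901.
Rounding up, n = 1365.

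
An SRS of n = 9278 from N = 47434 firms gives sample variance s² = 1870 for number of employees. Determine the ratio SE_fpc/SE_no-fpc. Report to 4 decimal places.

f = n/N = 9278/47434 = 0.19559809.
SE_no-fpc = √(s²/n) = 0.4489455; SE_fpc = √((1−f)s²/n) = 0.40265228.
Ratio = √(1−f) = 0.89688456.

0.8969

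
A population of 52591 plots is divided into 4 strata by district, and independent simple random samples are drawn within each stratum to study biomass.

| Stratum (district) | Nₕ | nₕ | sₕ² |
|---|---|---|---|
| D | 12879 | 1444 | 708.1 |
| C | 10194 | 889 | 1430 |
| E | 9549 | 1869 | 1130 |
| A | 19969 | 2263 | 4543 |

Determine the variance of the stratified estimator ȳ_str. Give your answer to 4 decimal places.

0.3539

Var(ȳ_str) = Σₕ Wₕ²(1 − fₕ)sₕ²/nₕ with Wₕ = Nₕ/N, N = 52591.
D: Wₕ = 0.24488981; term = 0.24488981²·(1 − 0.11212051)·708.1/1444 = 0.026110961.
C: Wₕ = 0.19383545; term = 0.19383545²·(1 − 0.08720816)·1430/889 = 0.055166118.
E: Wₕ = 0.18157099; term = 0.18157099²·(1 − 0.19572730)·1130/1869 = 0.016031177.
A: Wₕ = 0.37970375; term = 0.37970375²·(1 − 0.11332565)·4543/2263 = 0.25663276.
Sum = 0.35394102.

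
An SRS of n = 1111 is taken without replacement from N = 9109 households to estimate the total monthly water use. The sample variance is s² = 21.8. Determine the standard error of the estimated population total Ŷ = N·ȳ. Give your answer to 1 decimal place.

1195.6

Var(Ŷ) = N²·Var(ȳ) = N²·(1 − n/N)·s²/n.
f = 1111/9109 = 0.12196729; Var(ȳ) = 0.87803271·21.8/1111 = 0.017228725.
Var(Ŷ) = 9109² · 0.017228725 = 1.4295342 × 10^6.
SE(Ŷ) = √(1.4295342 × 10^6) = 1195.6.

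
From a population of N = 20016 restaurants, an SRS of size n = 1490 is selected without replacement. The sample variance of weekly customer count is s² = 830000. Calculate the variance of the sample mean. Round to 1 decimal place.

515.6

Under SRS without replacement, Var(ȳ) = (1 − f)·s²/n with f = n/N = 1490/20016 = 0.07444045.
Var(ȳ) = (1 − 0.07444045)·830000/1490 = 0.92555955·557.04698 = 515.58015.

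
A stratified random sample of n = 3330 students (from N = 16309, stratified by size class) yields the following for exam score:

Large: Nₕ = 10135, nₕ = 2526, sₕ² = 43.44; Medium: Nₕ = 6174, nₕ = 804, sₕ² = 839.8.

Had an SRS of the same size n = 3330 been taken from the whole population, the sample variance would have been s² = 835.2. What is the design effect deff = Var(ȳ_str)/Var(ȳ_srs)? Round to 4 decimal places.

Var(ȳ_str) = Σ Wₕ²(1−fₕ)sₕ²/nₕ with Wₕ = Nₕ/16309:
  Large: (10135/16309)²·(1−2526/10135)·43.44/2526 = 0.00498601
  Medium: (6174/16309)²·(1−804/6174)·839.8/804 = 0.13019853
  → Var(ȳ_str) = 0.13518454.
Var(ȳ_srs) = (1 − 3330/16309)·835.2/3330 = 0.19959982.
deff = 0.13518454 / 0.19959982 = 0.6773.

0.6773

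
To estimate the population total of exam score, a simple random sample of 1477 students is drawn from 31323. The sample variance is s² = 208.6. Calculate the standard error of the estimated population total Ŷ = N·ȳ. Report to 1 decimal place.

11490.6

Var(Ŷ) = N²·Var(ȳ) = N²·(1 − n/N)·s²/n.
f = 1477/31323 = 0.04715385; Var(ȳ) = 0.95284615·208.6/1477 = 0.13457258.
Var(Ŷ) = 31323² · 0.13457258 = 1.3203324 × 10^8.
SE(Ŷ) = √(1.3203324 × 10^8) = 11490.6.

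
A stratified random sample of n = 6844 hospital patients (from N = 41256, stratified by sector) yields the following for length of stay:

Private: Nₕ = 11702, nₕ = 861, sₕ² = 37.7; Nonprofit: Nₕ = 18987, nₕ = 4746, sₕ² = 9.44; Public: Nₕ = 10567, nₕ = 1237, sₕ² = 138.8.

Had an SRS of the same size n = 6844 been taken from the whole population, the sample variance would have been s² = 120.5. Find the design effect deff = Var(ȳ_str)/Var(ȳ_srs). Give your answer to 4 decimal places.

0.6863

Var(ȳ_str) = Σ Wₕ²(1−fₕ)sₕ²/nₕ with Wₕ = Nₕ/41256:
  Private: (11702/41256)²·(1−861/11702)·37.7/861 = 0.0032635735
  Nonprofit: (18987/41256)²·(1−4746/18987)·9.44/4746 = 3.1598529 × 10^-4
  Public: (10567/41256)²·(1−1237/10567)·138.8/1237 = 0.006499484
  → Var(ȳ_str) = 0.010079043.
Var(ȳ_srs) = (1 − 6844/41256)·120.5/6844 = 0.014685875.
deff = 0.010079043 / 0.014685875 = 0.6863.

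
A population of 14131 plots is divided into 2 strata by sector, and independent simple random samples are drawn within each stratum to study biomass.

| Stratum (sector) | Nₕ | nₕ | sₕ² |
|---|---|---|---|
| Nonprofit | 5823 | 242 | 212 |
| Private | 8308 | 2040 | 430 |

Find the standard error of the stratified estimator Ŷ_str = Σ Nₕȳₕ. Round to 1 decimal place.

Var(Ŷ_str) = Σₕ Nₕ²(1 − fₕ)sₕ²/nₕ.
Nonprofit: 5823²·(1 − 242/5823)·212/242 = 2.8469465 × 10^7.
Private: 8308²·(1 − 2040/8308)·430/2040 = 1.0976497 × 10^7.
Sum = 3.9445962 × 10^7.
SE = √(3.9445962 × 10^7) = 6280.6.

6280.6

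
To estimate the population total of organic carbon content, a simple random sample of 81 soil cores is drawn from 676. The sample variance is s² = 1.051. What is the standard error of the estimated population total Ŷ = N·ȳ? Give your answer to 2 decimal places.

Var(Ŷ) = N²·Var(ȳ) = N²·(1 − n/N)·s²/n.
f = 81/676 = 0.11982249; Var(ȳ) = 0.88017751·1.051/81 = 0.011420575.
Var(Ŷ) = 676² · 0.011420575 = 5218.9287.
SE(Ŷ) = √(5218.9287) = 72.24.

72.24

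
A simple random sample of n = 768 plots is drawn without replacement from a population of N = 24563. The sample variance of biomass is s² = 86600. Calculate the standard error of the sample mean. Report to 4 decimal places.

Under SRS without replacement, Var(ȳ) = (1 − f)·s²/n with f = n/N = 768/24563 = 0.03126654.
Var(ȳ) = (1 − 0.03126654)·86600/768 = 0.96873346·112.76042 = 109.23479.
SE(ȳ) = √(109.23479) = 10.4515.

10.4515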